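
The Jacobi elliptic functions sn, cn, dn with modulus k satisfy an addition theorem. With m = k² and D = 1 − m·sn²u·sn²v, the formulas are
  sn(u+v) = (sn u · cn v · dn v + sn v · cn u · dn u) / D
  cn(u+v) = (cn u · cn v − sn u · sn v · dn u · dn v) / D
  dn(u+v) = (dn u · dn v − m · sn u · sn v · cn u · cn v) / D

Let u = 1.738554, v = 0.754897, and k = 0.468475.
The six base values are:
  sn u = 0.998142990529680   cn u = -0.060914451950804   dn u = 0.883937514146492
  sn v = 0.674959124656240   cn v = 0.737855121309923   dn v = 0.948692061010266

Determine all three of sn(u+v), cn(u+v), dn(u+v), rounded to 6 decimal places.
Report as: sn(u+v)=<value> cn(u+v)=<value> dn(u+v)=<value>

sn(u+v)=0.735633 cn(u+v)=-0.677381 dn(u+v)=0.938740

m = k² = 0.219468825625
D = 1 − m·sn²u·sn²v = 0.9003876219752936
sn(u+v) = (sn u·cn v·dn v + sn v·cn u·dn u)/D = 0.6623545108380712/0.9003876219752936 = 0.7356326260738467
cn(u+v) = (cn u·cn v − sn u·sn v·dn u·dn v)/D = -0.6099052154054625/0.9003876219752936 = -0.6773807197253964
dn(u+v) = (dn u·dn v − m·sn u·sn v·cn u·cn v)/D = 0.8452301068989344/0.9003876219752936 = 0.9387402561628366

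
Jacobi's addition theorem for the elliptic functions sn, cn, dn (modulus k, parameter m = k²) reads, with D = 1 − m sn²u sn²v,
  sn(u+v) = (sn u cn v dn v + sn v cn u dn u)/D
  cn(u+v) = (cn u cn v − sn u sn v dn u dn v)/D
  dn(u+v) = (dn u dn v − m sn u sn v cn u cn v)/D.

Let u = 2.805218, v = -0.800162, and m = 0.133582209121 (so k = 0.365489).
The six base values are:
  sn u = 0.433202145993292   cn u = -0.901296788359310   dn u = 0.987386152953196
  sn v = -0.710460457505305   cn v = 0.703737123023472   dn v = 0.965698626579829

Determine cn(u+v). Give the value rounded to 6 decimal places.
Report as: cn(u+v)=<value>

m = k² = 0.133582209121
D = 1 − m·sn²u·sn²v = 0.9873465299227777
cn(u+v) = (cn u·cn v − sn u·sn v·dn u·dn v)/D = -0.3408090870593259/0.9873465299227777 = -0.345176771002559

cn(u+v)=-0.345177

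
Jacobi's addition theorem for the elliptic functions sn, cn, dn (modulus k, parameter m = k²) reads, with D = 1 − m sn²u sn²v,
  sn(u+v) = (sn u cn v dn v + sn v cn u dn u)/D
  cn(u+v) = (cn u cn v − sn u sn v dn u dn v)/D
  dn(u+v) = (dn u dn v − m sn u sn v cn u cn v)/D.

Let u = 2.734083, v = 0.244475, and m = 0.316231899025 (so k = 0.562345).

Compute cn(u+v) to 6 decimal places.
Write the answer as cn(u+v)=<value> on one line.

sn u = 0.6409733796494954, cn u = -0.7675631091843223, dn u = 0.932779241305322
sn v = 0.2413092240907118, cn v = 0.9704482770187902, dn v = 0.9907501055924503
m = k² = 0.316231899025
D = 1 − m·sn²u·sn²v = 0.9924345718894376
cn(u+v) = (cn u·cn v − sn u·sn v·dn u·dn v)/D = -0.8878213297400096/0.9924345718894376 = -0.8945892806311039

cn(u+v)=-0.894589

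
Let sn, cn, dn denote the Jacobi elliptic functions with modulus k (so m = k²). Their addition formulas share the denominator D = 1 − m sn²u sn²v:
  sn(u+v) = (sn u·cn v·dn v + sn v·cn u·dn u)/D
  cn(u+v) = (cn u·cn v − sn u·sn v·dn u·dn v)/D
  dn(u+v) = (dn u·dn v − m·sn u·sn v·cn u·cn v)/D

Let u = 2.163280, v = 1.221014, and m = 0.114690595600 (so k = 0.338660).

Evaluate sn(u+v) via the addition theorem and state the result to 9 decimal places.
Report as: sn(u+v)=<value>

sn u = 0.8703527028800318, cn u = -0.4924288502813611, dn u = 0.9555732771269011
sn v = 0.9302998840983957, cn v = 0.3667998441200753, dn v = 0.9490732958648075
m = k² = 0.1146905956
D = 1 − m·sn²u·sn²v = 0.9248092690925922
sn(u+v) = (sn u·cn v·dn v + sn v·cn u·dn u)/D = -0.1347672036389975/0.9248092690925922 = -0.1457243219147543

sn(u+v)=-0.145724322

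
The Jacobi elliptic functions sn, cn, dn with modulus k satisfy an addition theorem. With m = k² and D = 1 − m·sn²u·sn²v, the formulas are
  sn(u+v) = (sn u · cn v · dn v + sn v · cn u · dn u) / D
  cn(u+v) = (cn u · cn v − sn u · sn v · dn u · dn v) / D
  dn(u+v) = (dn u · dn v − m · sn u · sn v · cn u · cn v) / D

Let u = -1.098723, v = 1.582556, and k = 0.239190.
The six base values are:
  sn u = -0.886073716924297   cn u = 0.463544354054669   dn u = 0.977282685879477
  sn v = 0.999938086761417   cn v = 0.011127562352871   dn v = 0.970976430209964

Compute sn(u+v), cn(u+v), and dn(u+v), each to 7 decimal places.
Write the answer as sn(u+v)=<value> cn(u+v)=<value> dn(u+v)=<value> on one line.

m = k² = 0.0572118561
D = 1 − m·sn²u·sn²v = 0.9550870100536601
sn(u+v) = (sn u·cn v·dn v + sn v·cn u·dn u)/D = 0.443412151034467/0.9550870100536601 = 0.4642636182535396
cn(u+v) = (cn u·cn v − sn u·sn v·dn u·dn v)/D = 0.8459177626035685/0.9550870100536601 = 0.8856970660254733
dn(u+v) = (dn u·dn v − m·sn u·sn v·cn u·cn v)/D = 0.9491799227189923/0.9550870100536601 = 0.9938151317393209

sn(u+v)=0.4642636 cn(u+v)=0.8856971 dn(u+v)=0.9938151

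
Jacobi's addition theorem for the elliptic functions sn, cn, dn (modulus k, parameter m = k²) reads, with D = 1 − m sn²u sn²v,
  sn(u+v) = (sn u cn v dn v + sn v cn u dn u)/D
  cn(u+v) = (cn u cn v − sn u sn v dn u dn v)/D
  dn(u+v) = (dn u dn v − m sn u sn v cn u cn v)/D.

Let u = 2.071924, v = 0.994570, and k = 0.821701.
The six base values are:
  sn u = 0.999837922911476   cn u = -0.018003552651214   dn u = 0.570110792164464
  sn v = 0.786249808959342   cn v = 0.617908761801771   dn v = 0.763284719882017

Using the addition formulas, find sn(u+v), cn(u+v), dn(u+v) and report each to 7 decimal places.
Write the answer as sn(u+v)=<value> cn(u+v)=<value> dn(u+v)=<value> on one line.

m = k² = 0.675192533401
D = 1 − m·sn²u·sn²v = 0.5827388534391312
sn(u+v) = (sn u·cn v·dn v + sn v·cn u·dn u)/D = 0.4634937905754494/0.5827388534391312 = 0.7953713534631559
cn(u+v) = (cn u·cn v − sn u·sn v·dn u·dn v)/D = -0.353211094680723/0.5827388534391312 = -0.6061224382005565
dn(u+v) = (dn u·dn v − m·sn u·sn v·cn u·cn v)/D = 0.4410615905383378/0.5827388534391312 = 0.7568769234028909

sn(u+v)=0.7953714 cn(u+v)=-0.6061224 dn(u+v)=0.7568769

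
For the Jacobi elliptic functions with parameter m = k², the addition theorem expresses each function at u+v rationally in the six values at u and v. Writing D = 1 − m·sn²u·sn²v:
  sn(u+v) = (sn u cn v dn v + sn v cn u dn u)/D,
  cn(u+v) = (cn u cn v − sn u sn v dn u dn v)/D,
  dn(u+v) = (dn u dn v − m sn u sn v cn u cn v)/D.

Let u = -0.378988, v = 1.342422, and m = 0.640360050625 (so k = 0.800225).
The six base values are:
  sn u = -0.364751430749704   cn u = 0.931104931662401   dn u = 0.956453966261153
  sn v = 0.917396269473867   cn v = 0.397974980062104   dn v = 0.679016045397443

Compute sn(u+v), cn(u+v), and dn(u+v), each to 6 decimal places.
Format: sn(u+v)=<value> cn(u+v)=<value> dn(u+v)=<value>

sn(u+v)=0.773920 cn(u+v)=0.633283 dn(u+v)=0.785146

m = k² = 0.640360050625
D = 1 − m·sn²u·sn²v = 0.9282978500355845
sn(u+v) = (sn u·cn v·dn v + sn v·cn u·dn u)/D = 0.7184282200996963/0.9282978500355845 = 0.7739199439836651
cn(u+v) = (cn u·cn v − sn u·sn v·dn u·dn v)/D = 0.5878756594255888/0.9282978500355845 = 0.6332834438893225
dn(u+v) = (dn u·dn v − m·sn u·sn v·cn u·cn v)/D = 0.7288498016832234/0.9282978500355845 = 0.7851464932890713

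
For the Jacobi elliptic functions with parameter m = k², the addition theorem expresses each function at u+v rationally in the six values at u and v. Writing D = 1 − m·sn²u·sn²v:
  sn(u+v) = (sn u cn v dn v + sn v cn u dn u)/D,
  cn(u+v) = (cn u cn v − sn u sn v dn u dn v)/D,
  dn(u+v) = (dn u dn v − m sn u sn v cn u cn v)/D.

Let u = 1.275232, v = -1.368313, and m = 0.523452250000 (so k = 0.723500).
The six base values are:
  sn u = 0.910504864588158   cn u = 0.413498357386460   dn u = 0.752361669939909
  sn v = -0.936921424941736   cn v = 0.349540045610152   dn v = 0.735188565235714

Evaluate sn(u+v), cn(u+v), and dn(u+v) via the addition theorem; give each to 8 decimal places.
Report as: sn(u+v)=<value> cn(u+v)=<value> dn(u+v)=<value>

m = k² = 0.52345225
D = 1 − m·sn²u·sn²v = 0.6190675654447875
sn(u+v) = (sn u·cn v·dn v + sn v·cn u·dn u)/D = -0.0574969725084151/0.6190675654447875 = -0.09287673223051944
cn(u+v) = (cn u·cn v − sn u·sn v·dn u·dn v)/D = 0.6163917169609783/0.6190675654447875 = 0.9956776147981737
dn(u+v) = (dn u·dn v − m·sn u·sn v·cn u·cn v)/D = 0.6176683323801807/0.6190675654447875 = 0.9977397732610955

sn(u+v)=-0.09287673 cn(u+v)=0.99567761 dn(u+v)=0.99773977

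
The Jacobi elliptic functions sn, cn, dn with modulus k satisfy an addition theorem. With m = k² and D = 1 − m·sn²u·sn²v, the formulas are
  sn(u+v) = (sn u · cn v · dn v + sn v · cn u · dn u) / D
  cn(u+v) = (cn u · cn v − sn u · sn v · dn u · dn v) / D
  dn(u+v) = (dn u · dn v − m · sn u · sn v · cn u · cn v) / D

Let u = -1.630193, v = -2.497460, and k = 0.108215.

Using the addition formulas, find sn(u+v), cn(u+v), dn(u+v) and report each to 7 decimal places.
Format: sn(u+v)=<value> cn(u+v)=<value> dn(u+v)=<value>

sn(u+v)=0.8278704 cn(u+v)=-0.5609195 dn(u+v)=0.9959789

sn u = -0.9985181754298062, cn u = -0.05441923682238515, dn u = 0.9941449561474932
sn v = -0.6074856854607498, cn v = -0.7943306250927777, dn v = 0.9978368481552664
m = k² = 0.011710486225
D = 1 − m·sn²u·sn²v = 0.9956911738256222
sn(u+v) = (sn u·cn v·dn v + sn v·cn u·dn u)/D = 0.8243032008860745/0.9956911738256222 = 0.827870350320527
cn(u+v) = (cn u·cn v − sn u·sn v·dn u·dn v)/D = -0.5585025932287308/0.9956911738256222 = -0.5609194978427546
dn(u+v) = (dn u·dn v − m·sn u·sn v·cn u·cn v)/D = 0.9916874114481214/0.9956911738256222 = 0.9959789114509094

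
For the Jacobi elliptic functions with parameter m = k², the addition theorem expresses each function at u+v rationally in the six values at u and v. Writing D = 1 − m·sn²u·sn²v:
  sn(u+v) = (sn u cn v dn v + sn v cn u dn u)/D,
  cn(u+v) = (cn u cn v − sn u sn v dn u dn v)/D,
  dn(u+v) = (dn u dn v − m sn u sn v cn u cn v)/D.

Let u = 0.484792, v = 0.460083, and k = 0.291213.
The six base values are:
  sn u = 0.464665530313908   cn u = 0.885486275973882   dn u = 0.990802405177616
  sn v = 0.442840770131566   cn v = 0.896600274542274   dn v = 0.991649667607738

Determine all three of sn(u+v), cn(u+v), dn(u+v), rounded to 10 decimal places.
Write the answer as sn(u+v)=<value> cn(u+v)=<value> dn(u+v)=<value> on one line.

m = k² = 0.084805011369
D = 1 − m·sn²u·sn²v = 0.9964091470104001
sn(u+v) = (sn u·cn v·dn v + sn v·cn u·dn u)/D = 0.8016631097273567/0.9964091470104001 = 0.8045521381780222
cn(u+v) = (cn u·cn v − sn u·sn v·dn u·dn v)/D = 0.5917494797194647/0.9964091470104001 = 0.593882022756349
dn(u+v) = (dn u·dn v − m·sn u·sn v·cn u·cn v)/D = 0.9686743943874193/0.9964091470104001 = 0.9721652970507192

sn(u+v)=0.8045521382 cn(u+v)=0.5938820228 dn(u+v)=0.9721652971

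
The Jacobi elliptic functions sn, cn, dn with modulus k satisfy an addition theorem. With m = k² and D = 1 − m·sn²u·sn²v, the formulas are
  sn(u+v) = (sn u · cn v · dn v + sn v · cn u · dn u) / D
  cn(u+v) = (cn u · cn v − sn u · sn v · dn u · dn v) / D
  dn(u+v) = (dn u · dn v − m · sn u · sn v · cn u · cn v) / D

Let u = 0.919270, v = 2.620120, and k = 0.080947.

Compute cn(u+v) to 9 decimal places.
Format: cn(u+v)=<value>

cn(u+v)=-0.923929708

sn u = 0.7947248217027012, cn u = 0.6069698985696159, dn u = 0.9979286423246577
sn v = 0.5024992585266536, cn v = -0.8645776397641587, dn v = 0.9991723968794642
m = k² = 0.006552416809
D = 1 − m·sn²u·sn²v = 0.9989550249496304
cn(u+v) = (cn u·cn v − sn u·sn v·dn u·dn v)/D = -0.9229642245069563/0.9989550249496304 = -0.9239297080001117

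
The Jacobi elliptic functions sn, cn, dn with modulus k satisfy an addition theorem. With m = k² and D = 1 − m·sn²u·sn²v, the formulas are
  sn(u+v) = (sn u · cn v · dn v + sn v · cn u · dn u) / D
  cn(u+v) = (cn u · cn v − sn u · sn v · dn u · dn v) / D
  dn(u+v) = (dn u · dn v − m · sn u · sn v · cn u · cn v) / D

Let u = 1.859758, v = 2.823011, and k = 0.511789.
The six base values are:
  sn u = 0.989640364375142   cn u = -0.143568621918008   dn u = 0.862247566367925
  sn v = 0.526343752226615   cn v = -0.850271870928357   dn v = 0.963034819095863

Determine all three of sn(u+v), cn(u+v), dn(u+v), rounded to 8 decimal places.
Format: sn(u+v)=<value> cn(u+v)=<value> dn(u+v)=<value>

m = k² = 0.261927980521
D = 1 − m·sn²u·sn²v = 0.9289317469784639
sn(u+v) = (sn u·cn v·dn v + sn v·cn u·dn u)/D = -0.8755155038477541/0.9289317469784639 = -0.9424971282287889
cn(u+v) = (cn u·cn v − sn u·sn v·dn u·dn v)/D = -0.3104622248626619/0.9289317469784639 = -0.3342142475725503
dn(u+v) = (dn u·dn v − m·sn u·sn v·cn u·cn v)/D = 0.8137193725782165/0.9289317469784639 = 0.875973262002296

sn(u+v)=-0.94249713 cn(u+v)=-0.33421425 dn(u+v)=0.87597326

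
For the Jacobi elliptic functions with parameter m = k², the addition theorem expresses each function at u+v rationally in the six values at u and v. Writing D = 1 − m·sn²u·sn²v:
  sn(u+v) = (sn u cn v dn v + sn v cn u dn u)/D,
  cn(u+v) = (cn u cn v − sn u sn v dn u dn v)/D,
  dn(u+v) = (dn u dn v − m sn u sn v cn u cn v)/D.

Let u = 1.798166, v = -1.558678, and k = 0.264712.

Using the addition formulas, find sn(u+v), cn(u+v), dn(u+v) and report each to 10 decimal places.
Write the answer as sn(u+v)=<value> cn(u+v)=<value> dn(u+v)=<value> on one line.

sn u = 0.9816796459658459, cn u = -0.1905389007430544, dn u = 0.9656456607840654
sn v = -0.9992269784218399, cn v = 0.03931215580402467, dn v = 0.9643836633851726
m = k² = 0.070072442944
D = 1 − m·sn²u·sn²v = 0.9325759037486819
sn(u+v) = (sn u·cn v·dn v + sn v·cn u·dn u)/D = 0.2210682716578951/0.9325759037486819 = 0.2370512370835075
cn(u+v) = (cn u·cn v − sn u·sn v·dn u·dn v)/D = 0.9059948319493119/0.9325759037486819 = 0.9714971492480967
dn(u+v) = (dn u·dn v − m·sn u·sn v·cn u·cn v)/D = 0.9307380368444685/0.9325759037486819 = 0.9980292575683912

sn(u+v)=0.2370512371 cn(u+v)=0.9714971492 dn(u+v)=0.9980292576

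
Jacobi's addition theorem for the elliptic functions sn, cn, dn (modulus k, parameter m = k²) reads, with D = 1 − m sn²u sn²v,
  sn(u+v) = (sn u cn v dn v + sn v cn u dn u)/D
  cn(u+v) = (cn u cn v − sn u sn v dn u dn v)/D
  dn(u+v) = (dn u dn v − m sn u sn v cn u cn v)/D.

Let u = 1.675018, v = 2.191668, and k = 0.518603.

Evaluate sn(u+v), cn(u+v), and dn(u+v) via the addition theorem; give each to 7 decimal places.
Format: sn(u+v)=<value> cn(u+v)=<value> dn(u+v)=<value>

sn(u+v)=-0.4527067 cn(u+v)=-0.8916595 dn(u+v)=0.9720497

sn u = 0.9998365765684077, cn u = 0.01807816793722662, dn u = 0.8550665625368181
sn v = 0.9097247759529694, cn v = -0.4152117917609274, dn v = 0.881713089449554
m = k² = 0.268949071609
D = 1 − m·sn²u·sn²v = 0.7774907163997488
sn(u+v) = (sn u·cn v·dn v + sn v·cn u·dn u)/D = -0.3519752835823923/0.7774907163997488 = -0.4527067348305459
cn(u+v) = (cn u·cn v − sn u·sn v·dn u·dn v)/D = -0.6932569608989794/0.7774907163997488 = -0.8916594710084482
dn(u+v) = (dn u·dn v − m·sn u·sn v·cn u·cn v)/D = 0.7557596363692496/0.7774907163997488 = 0.9720497241032958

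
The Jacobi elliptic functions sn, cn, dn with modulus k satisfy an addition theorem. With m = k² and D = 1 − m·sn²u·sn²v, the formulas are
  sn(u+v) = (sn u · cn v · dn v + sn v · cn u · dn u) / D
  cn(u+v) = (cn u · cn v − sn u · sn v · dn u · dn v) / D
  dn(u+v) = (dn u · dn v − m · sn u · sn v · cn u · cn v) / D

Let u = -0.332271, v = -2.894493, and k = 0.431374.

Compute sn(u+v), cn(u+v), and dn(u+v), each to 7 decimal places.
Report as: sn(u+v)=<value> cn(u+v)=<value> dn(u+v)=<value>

sn u = -0.3251394440982743, cn u = 0.9456660837163746, dn u = 0.9901151737992054
sn v = -0.3974894905707135, cn v = -0.9176067267004066, dn v = 0.9851899280241216
m = k² = 0.186083527876
D = 1 − m·sn²u·sn²v = 0.9968918744744074
sn(u+v) = (sn u·cn v·dn v + sn v·cn u·dn u)/D = -0.07824514555779763/0.9968918744744074 = -0.07848909953153236
cn(u+v) = (cn u·cn v − sn u·sn v·dn u·dn v)/D = -0.9938164350571672/0.9968918744744074 = -0.9969149719282629
dn(u+v) = (dn u·dn v − m·sn u·sn v·cn u·cn v)/D = 0.9963203047658535/0.9968918744744074 = 0.9994266482422125

sn(u+v)=-0.0784891 cn(u+v)=-0.9969150 dn(u+v)=0.9994266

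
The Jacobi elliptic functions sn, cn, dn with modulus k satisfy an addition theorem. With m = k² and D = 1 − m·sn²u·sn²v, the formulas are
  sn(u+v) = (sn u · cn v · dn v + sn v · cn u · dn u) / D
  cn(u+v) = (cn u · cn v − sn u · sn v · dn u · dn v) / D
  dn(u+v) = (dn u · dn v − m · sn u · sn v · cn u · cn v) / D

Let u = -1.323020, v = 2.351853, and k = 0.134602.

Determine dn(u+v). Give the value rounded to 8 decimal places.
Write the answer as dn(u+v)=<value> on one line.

sn u = -0.9682425783891006, cn u = 0.250012618470401, dn u = 0.9914710142298439
sn v = 0.7192606156787194, cn v = -0.6947403592231197, dn v = 0.9953024994439103
m = k² = 0.018117698404
D = 1 − m·sn²u·sn²v = 0.9912129329493804
dn(u+v) = (dn u·dn v − m·sn u·sn v·cn u·cn v)/D = 0.9846219954999985/0.9912129329493804 = 0.9933506341268466

dn(u+v)=0.99335063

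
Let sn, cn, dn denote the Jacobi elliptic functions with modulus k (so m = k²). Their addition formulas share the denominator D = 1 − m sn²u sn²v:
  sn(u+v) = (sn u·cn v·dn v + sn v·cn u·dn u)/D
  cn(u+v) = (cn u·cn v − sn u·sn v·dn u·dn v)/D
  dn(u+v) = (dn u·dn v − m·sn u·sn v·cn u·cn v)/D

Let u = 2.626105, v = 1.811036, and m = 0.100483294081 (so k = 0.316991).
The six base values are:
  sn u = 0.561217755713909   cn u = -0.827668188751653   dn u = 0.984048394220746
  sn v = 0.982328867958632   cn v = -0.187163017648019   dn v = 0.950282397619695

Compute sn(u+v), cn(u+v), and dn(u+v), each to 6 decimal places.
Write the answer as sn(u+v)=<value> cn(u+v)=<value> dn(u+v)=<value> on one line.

sn(u+v)=-0.928238 cn(u+v)=-0.371986 dn(u+v)=0.955731

m = k² = 0.100483294081
D = 1 − m·sn²u·sn²v = 0.9694598980025661
sn(u+v) = (sn u·cn v·dn v + sn v·cn u·dn u)/D = -0.8998899348782804/0.9694598980025661 = -0.9282384312464861
cn(u+v) = (cn u·cn v − sn u·sn v·dn u·dn v)/D = -0.3606252888247164/0.9694598980025661 = -0.3719857722508516
dn(u+v) = (dn u·dn v − m·sn u·sn v·cn u·cn v)/D = 0.9265424609174891/0.9694598980025661 = 0.9557305700075864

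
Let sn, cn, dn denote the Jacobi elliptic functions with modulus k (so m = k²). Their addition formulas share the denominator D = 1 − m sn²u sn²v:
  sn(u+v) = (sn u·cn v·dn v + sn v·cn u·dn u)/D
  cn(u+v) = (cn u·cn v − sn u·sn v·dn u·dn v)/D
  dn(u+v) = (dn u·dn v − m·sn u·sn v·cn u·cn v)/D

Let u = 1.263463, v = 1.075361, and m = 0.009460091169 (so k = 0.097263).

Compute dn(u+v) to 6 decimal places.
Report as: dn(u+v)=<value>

dn(u+v)=0.997518

sn u = 0.9524434298499338, cn u = 0.3047154622524007, dn u = 0.9956999008780463
sn v = 0.8790220035955996, cn v = 0.4767812047415226, dn v = 0.996338486537697
m = k² = 0.009460091169
D = 1 − m·sn²u·sn²v = 0.9933690890548481
dn(u+v) = (dn u·dn v − m·sn u·sn v·cn u·cn v)/D = 0.9909034700043076/0.9933690890548481 = 0.9975179225146954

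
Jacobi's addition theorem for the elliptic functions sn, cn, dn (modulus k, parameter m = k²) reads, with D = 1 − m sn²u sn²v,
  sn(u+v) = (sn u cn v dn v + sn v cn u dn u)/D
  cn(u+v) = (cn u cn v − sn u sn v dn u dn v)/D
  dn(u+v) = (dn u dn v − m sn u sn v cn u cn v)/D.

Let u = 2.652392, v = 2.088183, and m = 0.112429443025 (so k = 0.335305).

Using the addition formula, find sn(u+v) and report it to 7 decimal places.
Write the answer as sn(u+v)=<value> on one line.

sn u = 0.5480998035679935, cn u = -0.8364129394794936, dn u = 0.9829672880416007
sn v = 0.9027178444793536, cn v = -0.4302330685321034, dn v = 0.9530903956790833
m = k² = 0.112429443025
D = 1 − m·sn²u·sn²v = 0.9724765160193101
sn(u+v) = (sn u·cn v·dn v + sn v·cn u·dn u)/D = -0.9669332993448933/0.9724765160193101 = -0.9942998966215585

sn(u+v)=-0.9942999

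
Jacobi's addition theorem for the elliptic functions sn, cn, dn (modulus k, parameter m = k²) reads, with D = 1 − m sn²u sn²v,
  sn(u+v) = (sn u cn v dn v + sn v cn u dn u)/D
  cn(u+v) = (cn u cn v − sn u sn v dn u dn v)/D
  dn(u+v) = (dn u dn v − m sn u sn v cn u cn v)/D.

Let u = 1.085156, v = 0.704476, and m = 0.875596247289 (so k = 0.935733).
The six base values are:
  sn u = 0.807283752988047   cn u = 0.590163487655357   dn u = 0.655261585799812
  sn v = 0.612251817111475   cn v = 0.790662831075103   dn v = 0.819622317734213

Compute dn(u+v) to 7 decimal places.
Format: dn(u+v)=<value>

dn(u+v)=0.4263167

m = k² = 0.875596247289
D = 1 − m·sn²u·sn²v = 0.786097194169048
dn(u+v) = (dn u·dn v − m·sn u·sn v·cn u·cn v)/D = 0.335126324662034/0.786097194169048 = 0.4263166528870296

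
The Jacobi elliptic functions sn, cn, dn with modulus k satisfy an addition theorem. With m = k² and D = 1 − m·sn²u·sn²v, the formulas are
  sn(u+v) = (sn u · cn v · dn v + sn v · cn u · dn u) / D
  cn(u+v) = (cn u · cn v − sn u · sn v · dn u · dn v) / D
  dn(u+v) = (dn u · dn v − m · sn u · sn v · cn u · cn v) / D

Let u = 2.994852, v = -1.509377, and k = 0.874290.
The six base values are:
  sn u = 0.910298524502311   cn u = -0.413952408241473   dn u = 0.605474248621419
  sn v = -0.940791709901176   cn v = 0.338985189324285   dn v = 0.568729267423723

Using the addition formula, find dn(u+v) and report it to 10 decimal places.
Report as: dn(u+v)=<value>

m = k² = 0.7643830041
D = 1 − m·sn²u·sn²v = 0.4393837742653078
dn(u+v) = (dn u·dn v − m·sn u·sn v·cn u·cn v)/D = 0.2524923982417831/0.4393837742653078 = 0.5746511660881762

dn(u+v)=0.5746511661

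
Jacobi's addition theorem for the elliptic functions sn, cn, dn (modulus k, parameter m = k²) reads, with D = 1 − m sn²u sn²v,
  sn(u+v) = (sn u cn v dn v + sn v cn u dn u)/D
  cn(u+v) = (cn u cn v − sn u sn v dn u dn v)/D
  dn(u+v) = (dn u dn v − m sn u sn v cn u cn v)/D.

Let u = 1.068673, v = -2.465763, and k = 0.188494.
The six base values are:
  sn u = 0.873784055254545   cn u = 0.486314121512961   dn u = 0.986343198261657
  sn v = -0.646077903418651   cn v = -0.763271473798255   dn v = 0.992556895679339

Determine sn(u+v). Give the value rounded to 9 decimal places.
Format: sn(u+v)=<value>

sn(u+v)=-0.983007152

m = k² = 0.035529988036
D = 1 − m·sn²u·sn²v = 0.9886766985818066
sn(u+v) = (sn u·cn v·dn v + sn v·cn u·dn u)/D = -0.9718762655124221/0.9886766985818066 = -0.9830071517883615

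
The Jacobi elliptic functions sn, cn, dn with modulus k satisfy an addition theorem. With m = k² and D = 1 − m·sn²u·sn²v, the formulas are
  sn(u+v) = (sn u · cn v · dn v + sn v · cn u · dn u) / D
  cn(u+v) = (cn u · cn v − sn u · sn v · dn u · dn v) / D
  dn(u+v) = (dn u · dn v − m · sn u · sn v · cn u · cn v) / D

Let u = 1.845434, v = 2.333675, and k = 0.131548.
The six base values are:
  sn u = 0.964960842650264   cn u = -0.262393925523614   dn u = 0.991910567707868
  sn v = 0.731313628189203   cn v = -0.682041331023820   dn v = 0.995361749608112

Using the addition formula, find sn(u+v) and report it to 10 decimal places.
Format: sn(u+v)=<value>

sn(u+v)=-0.8527795624

m = k² = 0.017304876304
D = 1 − m·sn²u·sn²v = 0.9913822237618448
sn(u+v) = (sn u·cn v·dn v + sn v·cn u·dn u)/D = -0.8454304989519391/0.9913822237618448 = -0.8527795624011844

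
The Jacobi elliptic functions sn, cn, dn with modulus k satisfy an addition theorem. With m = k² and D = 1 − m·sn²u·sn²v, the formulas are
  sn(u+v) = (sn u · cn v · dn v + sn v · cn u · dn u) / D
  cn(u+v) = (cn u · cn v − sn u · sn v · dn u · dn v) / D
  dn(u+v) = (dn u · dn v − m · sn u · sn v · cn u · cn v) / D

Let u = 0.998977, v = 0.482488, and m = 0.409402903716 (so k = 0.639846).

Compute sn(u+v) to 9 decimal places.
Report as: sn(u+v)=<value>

sn u = 0.8096920478814647, cn u = 0.5868549970797897, dn u = 0.8553332449768889
sn v = 0.4575173240267632, cn v = 0.8892007074982508, dn v = 0.9561918864524236
m = k² = 0.409402903716
D = 1 − m·sn²u·sn²v = 0.9438168928898088
sn(u+v) = (sn u·cn v·dn v + sn v·cn u·dn u)/D = 0.9180916667270694/0.9438168928898088 = 0.9727434141552891

sn(u+v)=0.972743414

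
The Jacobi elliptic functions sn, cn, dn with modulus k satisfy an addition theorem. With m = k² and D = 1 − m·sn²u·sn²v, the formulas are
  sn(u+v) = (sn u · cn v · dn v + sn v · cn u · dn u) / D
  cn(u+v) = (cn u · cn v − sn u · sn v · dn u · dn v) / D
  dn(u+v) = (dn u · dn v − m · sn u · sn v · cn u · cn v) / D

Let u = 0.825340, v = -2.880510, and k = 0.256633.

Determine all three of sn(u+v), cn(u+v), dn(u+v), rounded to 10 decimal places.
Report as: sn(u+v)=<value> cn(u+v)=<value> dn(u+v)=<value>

sn(u+v)=-0.9034006835 cn(u+v)=-0.4287973939 dn(u+v)=0.9727533545

sn u = 0.7311203900524903, cn u = 0.6822484703167127, dn u = 0.9822398515898606
sn v = -0.309324209779061, cn v = -0.9509566410959858, dn v = 0.9968442060199551
m = k² = 0.065860496689
D = 1 − m·sn²u·sn²v = 0.9966315460236453
sn(u+v) = (sn u·cn v·dn v + sn v·cn u·dn u)/D = -0.9003576199021336/0.9966315460236453 = -0.903400683526801
cn(u+v) = (cn u·cn v − sn u·sn v·dn u·dn v)/D = -0.4273530095993785/0.9966315460236453 = -0.4287973938858639
dn(u+v) = (dn u·dn v − m·sn u·sn v·cn u·cn v)/D = 0.9694766796290029/0.9966315460236453 = 0.9727533545340957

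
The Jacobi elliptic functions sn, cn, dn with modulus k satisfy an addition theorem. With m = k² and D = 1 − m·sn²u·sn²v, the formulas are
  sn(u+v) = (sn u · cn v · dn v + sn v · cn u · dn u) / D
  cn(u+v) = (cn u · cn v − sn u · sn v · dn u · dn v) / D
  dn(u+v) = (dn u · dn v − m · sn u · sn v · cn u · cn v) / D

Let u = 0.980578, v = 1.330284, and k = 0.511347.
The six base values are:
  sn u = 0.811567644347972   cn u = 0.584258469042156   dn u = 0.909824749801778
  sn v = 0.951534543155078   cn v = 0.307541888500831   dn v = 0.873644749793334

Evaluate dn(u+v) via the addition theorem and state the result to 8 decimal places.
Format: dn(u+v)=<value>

dn(u+v)=0.89871909

m = k² = 0.261475754409
D = 1 − m·sn²u·sn²v = 0.8440698879532398
dn(u+v) = (dn u·dn v − m·sn u·sn v·cn u·cn v)/D = 0.7585817176436376/0.8440698879532398 = 0.8987190853154353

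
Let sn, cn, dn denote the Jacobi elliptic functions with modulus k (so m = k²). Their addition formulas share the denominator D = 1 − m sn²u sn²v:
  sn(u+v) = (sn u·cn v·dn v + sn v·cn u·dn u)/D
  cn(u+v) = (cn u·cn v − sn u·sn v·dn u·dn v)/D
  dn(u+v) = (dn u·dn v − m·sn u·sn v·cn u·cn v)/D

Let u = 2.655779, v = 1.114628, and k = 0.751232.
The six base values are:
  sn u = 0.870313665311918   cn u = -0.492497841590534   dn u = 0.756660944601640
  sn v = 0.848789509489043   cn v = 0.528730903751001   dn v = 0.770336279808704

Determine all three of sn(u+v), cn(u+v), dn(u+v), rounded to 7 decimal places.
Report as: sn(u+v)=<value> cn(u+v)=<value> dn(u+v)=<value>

sn(u+v)=0.0551627 cn(u+v)=-0.9984774 dn(u+v)=0.9991410

m = k² = 0.564349517824
D = 1 − m·sn²u·sn²v = 0.6920361287054364
sn(u+v) = (sn u·cn v·dn v + sn v·cn u·dn u)/D = 0.03817457008109907/0.6920361287054364 = 0.05516268370628377
cn(u+v) = (cn u·cn v − sn u·sn v·dn u·dn v)/D = -0.6909824206394332/0.6920361287054364 = -0.9984773799772935
dn(u+v) = (dn u·dn v − m·sn u·sn v·cn u·cn v)/D = 0.6914416664638866/0.6920361287054364 = 0.9991409953658606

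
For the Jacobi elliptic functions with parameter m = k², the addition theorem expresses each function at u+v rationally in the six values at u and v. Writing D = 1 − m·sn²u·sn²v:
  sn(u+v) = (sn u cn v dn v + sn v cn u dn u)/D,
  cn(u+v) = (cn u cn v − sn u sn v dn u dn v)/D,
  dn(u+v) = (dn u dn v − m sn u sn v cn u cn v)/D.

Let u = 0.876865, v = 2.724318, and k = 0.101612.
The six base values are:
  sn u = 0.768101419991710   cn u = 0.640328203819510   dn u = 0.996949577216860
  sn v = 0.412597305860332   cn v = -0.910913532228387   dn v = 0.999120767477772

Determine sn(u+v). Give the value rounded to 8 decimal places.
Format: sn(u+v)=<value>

m = k² = 0.010324998544
D = 1 − m·sn²u·sn²v = 0.9989629972436753
sn(u+v) = (sn u·cn v·dn v + sn v·cn u·dn u)/D = -0.4356670243741197/0.9989629972436753 = -0.4361192812708839

sn(u+v)=-0.43611928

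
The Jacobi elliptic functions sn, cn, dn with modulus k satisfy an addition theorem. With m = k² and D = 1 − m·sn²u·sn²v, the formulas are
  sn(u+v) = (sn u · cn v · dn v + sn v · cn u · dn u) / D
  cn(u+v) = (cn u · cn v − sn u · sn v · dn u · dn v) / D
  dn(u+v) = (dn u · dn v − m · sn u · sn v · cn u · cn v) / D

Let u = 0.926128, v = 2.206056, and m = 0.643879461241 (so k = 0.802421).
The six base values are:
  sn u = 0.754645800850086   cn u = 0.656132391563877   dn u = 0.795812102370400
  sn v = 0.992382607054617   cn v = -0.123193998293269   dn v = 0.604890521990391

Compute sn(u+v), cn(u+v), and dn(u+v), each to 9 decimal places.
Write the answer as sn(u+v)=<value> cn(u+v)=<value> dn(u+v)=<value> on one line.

sn(u+v)=0.723052581 cn(u+v)=-0.690792997 dn(u+v)=0.814479328

m = k² = 0.643879461241
D = 1 − m·sn²u·sn²v = 0.6388819640950572
sn(u+v) = (sn u·cn v·dn v + sn v·cn u·dn u)/D = 0.461945253216654/0.6388819640950572 = 0.7230525811931086
cn(u+v) = (cn u·cn v − sn u·sn v·dn u·dn v)/D = -0.441335186764617/0.6388819640950572 = -0.6907929970910121
dn(u+v) = (dn u·dn v − m·sn u·sn v·cn u·cn v)/D = 0.5203561527409141/0.6388819640950572 = 0.8144793279271411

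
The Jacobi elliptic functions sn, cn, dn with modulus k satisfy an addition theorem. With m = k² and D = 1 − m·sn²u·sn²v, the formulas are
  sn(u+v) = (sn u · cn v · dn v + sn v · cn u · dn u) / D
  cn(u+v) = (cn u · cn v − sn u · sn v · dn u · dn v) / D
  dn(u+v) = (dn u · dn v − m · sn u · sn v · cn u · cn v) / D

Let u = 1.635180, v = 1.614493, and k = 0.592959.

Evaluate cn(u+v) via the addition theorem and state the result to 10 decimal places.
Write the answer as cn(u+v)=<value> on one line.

cn(u+v)=-0.9712779515

sn u = 0.9960607551284741, cn u = 0.08867340127058392, dn u = 0.8069474879202678
sn v = 0.994441045771262, cn v = 0.1052948549804726, dn v = 0.8076495650741291
m = k² = 0.351600375681
D = 1 − m·sn²u·sn²v = 0.6550317925026879
cn(u+v) = (cn u·cn v − sn u·sn v·dn u·dn v)/D = -0.6362179376023097/0.6550317925026879 = -0.9712779515197333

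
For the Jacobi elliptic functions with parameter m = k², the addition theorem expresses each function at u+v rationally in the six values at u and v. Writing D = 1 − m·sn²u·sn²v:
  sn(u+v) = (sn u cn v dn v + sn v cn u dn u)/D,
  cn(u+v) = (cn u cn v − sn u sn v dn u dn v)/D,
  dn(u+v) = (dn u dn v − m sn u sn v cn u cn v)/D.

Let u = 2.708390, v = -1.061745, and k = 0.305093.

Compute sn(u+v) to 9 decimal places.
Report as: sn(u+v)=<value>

sn u = 0.4868213259840645, cn u = -0.8735015721606443, dn u = 0.9889085362303945
sn v = -0.8659040414327164, cn v = 0.500210146868782, dn v = 0.9644730483325163
m = k² = 0.093081738649
D = 1 − m·sn²u·sn²v = 0.9834597065665848
sn(u+v) = (sn u·cn v·dn v + sn v·cn u·dn u)/D = 0.9828410008182836/0.9834597065665848 = 0.9993708885639441

sn(u+v)=0.999370889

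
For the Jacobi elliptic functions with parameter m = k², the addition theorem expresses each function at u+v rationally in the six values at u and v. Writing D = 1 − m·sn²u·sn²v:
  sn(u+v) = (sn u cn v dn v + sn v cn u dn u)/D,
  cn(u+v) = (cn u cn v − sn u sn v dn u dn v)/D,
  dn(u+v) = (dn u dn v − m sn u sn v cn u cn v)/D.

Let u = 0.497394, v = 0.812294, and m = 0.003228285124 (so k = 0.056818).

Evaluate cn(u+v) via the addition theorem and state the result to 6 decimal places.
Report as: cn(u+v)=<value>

cn(u+v)=0.258978

sn u = 0.4770815590120564, cn u = 0.8788590251289599, dn u = 0.999632542641748
sn v = 0.725693196643705, cn v = 0.6880184476778518, dn v = 0.9991495815030091
m = k² = 0.003228285124
D = 1 − m·sn²u·sn²v = 0.9996130425186452
cn(u+v) = (cn u·cn v − sn u·sn v·dn u·dn v)/D = 0.2588779190844571/0.9996130425186452 = 0.258978132610378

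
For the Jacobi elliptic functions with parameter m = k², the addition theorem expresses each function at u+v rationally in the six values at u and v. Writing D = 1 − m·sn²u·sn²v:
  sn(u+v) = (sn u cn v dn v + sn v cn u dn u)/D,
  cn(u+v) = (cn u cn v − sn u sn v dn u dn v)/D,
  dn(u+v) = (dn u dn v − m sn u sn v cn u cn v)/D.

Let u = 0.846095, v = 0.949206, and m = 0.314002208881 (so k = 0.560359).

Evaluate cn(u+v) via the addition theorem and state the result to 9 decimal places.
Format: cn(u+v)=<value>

cn(u+v)=-0.060549928

sn u = 0.7303120422683965, cn u = 0.6831136954546906, dn u = 0.9124281553355048
sn v = 0.7907499519236565, cn v = 0.6121392925901219, dn v = 0.8964702873314029
m = k² = 0.314002208881
D = 1 − m·sn²u·sn²v = 0.8952803998490722
cn(u+v) = (cn u·cn v − sn u·sn v·dn u·dn v)/D = -0.05420916349351996/0.8952803998490722 = -0.06054992771276868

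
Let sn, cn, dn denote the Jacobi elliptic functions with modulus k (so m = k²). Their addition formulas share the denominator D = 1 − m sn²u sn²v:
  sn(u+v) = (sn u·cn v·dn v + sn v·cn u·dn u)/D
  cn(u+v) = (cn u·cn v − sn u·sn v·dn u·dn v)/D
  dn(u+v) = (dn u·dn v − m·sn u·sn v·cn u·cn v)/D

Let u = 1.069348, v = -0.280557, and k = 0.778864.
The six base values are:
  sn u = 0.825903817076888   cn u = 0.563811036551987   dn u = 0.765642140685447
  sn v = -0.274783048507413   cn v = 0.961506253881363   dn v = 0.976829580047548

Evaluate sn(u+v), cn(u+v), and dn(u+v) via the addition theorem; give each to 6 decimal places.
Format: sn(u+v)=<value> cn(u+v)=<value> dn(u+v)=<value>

sn(u+v)=0.678286 cn(u+v)=0.734798 dn(u+v)=0.849062

m = k² = 0.606629130496
D = 1 − m·sn²u·sn²v = 0.9687563270719279
sn(u+v) = (sn u·cn v·dn v + sn v·cn u·dn u)/D = 0.6570941275975488/0.9687563270719279 = 0.6782862823550479
cn(u+v) = (cn u·cn v − sn u·sn v·dn u·dn v)/D = 0.7118399600462933/0.9687563270719279 = 0.7347977403129165
dn(u+v) = (dn u·dn v − m·sn u·sn v·cn u·cn v)/D = 0.8225344541140124/0.9687563270719279 = 0.8490622782306135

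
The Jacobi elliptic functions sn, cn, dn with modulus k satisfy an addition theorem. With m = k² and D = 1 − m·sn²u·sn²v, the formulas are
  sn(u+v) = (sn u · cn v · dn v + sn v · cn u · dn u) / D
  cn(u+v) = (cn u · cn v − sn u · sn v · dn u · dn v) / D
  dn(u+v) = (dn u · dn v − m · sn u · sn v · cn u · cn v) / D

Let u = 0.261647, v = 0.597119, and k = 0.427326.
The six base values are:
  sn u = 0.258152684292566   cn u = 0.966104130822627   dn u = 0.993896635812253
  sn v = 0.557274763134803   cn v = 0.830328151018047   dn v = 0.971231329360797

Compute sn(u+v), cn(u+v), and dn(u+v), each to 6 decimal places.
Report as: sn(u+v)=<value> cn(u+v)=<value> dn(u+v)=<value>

m = k² = 0.182607510276
D = 1 − m·sn²u·sn²v = 0.9962207060036346
sn(u+v) = (sn u·cn v·dn v + sn v·cn u·dn u)/D = 0.7432843232099147/0.9962207060036346 = 0.7461040698417313
cn(u+v) = (cn u·cn v − sn u·sn v·dn u·dn v)/D = 0.6633129803801213/0.9962207060036346 = 0.6658293452271422
dn(u+v) = (dn u·dn v − m·sn u·sn v·cn u·cn v)/D = 0.9442299690285332/0.9962207060036346 = 0.9478120293407035

sn(u+v)=0.746104 cn(u+v)=0.665829 dn(u+v)=0.947812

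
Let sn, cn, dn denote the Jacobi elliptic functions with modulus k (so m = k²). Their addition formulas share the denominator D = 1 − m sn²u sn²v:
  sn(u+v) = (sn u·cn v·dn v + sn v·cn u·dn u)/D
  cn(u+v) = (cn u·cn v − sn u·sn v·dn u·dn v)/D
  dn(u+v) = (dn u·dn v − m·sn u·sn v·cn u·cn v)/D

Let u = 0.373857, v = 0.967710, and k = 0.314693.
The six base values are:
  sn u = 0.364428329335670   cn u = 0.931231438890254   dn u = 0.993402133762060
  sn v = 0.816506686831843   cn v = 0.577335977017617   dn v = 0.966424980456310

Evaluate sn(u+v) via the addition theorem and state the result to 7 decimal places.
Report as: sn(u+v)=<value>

sn(u+v)=0.9671538

m = k² = 0.099031684249
D = 1 − m·sn²u·sn²v = 0.991231649191578
sn(u+v) = (sn u·cn v·dn v + sn v·cn u·dn u)/D = 0.9586734475854982/0.991231649191578 = 0.9671537913134297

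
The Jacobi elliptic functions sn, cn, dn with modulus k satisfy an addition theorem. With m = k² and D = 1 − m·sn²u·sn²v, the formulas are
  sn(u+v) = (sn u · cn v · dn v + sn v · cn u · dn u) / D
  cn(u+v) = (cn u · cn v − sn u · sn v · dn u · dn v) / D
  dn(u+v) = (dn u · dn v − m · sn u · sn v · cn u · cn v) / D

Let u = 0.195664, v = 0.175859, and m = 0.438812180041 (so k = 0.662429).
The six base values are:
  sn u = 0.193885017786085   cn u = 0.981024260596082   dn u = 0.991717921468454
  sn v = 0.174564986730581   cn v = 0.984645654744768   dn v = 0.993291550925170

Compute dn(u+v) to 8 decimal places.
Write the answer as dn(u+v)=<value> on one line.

m = k² = 0.438812180041
D = 1 − m·sn²u·sn²v = 0.9994973317499044
dn(u+v) = (dn u·dn v − m·sn u·sn v·cn u·cn v)/D = 0.9707187365148437/0.9994973317499044 = 0.971206931403533

dn(u+v)=0.97120693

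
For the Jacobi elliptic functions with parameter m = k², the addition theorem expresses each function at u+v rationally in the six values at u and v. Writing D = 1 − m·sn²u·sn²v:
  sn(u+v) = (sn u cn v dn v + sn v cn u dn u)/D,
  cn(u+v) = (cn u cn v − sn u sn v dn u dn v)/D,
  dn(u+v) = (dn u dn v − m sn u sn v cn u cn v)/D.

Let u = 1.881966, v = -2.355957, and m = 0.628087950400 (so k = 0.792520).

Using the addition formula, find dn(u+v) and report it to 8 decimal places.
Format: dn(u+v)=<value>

dn(u+v)=0.93515201

sn u = 0.9981682214861851, cn u = 0.06049960012352255, dn u = 0.611727862803782
sn v = -0.9732250155021974, cn v = -0.2298544522099748, dn v = 0.6364714162848469
m = k² = 0.6280879504
D = 1 − m·sn²u·sn²v = 0.4072733328279831
dn(u+v) = (dn u·dn v − m·sn u·sn v·cn u·cn v)/D = 0.3808624742316144/0.4072733328279831 = 0.9351520061159427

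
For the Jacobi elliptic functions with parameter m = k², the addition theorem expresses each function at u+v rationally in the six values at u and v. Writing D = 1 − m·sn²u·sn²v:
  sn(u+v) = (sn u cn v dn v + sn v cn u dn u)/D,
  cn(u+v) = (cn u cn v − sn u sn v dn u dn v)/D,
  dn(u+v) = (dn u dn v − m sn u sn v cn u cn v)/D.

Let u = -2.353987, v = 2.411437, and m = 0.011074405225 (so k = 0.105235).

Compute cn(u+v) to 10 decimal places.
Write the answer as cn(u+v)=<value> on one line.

cn(u+v)=0.9983502227

sn u = -0.7142398272861252, cn u = -0.6999010423754818, dn u = 0.997171258705409
sn v = 0.6729877308917071, cn v = -0.7396536446670368, dn v = 0.9974889791869084
m = k² = 0.011074405225
D = 1 − m·sn²u·sn²v = 0.9974412796012777
cn(u+v) = (cn u·cn v − sn u·sn v·dn u·dn v)/D = 0.9957957235902017/0.9974412796012777 = 0.9983502226700165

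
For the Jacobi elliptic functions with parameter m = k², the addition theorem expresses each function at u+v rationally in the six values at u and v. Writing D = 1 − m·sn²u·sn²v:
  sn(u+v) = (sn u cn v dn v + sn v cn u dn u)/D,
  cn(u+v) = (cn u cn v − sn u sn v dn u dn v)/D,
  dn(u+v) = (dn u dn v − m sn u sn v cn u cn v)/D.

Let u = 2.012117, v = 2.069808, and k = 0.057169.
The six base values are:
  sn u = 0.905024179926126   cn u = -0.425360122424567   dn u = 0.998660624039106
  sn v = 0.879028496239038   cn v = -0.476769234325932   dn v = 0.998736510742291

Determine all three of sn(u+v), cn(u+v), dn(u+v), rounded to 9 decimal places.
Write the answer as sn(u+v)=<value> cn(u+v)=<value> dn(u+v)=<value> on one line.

m = k² = 0.003268294561
D = 1 − m·sn²u·sn²v = 0.9979315383905939
sn(u+v) = (sn u·cn v·dn v + sn v·cn u·dn u)/D = -0.8043453764438848/0.9979315383905939 = -0.8060125825275412
cn(u+v) = (cn u·cn v − sn u·sn v·dn u·dn v)/D = -0.5906740816287462/0.9979315383905939 = -0.591898400747361
dn(u+v) = (dn u·dn v − m·sn u·sn v·cn u·cn v)/D = 0.9968715373258258/0.9979315383905939 = 0.9989378018190731

sn(u+v)=-0.806012583 cn(u+v)=-0.591898401 dn(u+v)=0.998937802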